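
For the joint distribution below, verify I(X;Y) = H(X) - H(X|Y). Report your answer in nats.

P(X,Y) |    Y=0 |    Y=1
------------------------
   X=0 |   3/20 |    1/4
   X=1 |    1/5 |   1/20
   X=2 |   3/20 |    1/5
I(X;Y) = 0.0644 nats

Mutual information has multiple equivalent forms:
- I(X;Y) = H(X) - H(X|Y)
- I(X;Y) = H(Y) - H(Y|X)
- I(X;Y) = H(X) + H(Y) - H(X,Y)

Computing all quantities:
H(X) = 1.0805, H(Y) = 0.6931, H(X,Y) = 1.7093
H(X|Y) = 1.0161, H(Y|X) = 0.6287

Verification:
H(X) - H(X|Y) = 1.0805 - 1.0161 = 0.0644
H(Y) - H(Y|X) = 0.6931 - 0.6287 = 0.0644
H(X) + H(Y) - H(X,Y) = 1.0805 + 0.6931 - 1.7093 = 0.0644

All forms give I(X;Y) = 0.0644 nats. ✓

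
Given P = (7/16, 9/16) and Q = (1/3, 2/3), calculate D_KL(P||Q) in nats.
0.0234 nats

KL divergence: D_KL(P||Q) = Σ p(x) log(p(x)/q(x))

Computing term by term:
  x=0: 7/16 × log_e[(7/16)/(1/3)] = 7/16 × 0.2719 = 0.1190
  x=1: 9/16 × log_e[(9/16)/(2/3)] = 9/16 × -0.1699 = -0.0956

D_KL(P||Q) = 0.0234 nats

Note: KL divergence is always non-negative and equals 0 iff P = Q.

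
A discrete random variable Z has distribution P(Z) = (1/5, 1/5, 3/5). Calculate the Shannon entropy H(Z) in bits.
1.3710 bits

Shannon entropy is H(X) = -Σ p(x) log p(x).

For P = (1/5, 1/5, 3/5):
H = -1/5 × log_2(1/5) -1/5 × log_2(1/5) -3/5 × log_2(3/5)
H = 1.3710 bits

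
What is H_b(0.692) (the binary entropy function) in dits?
0.2682 dits

The binary entropy function is:
H(p) = -p log(p) - (1-p) log(1-p)

H(0.692) = -0.692 × log_10(0.692) - 0.308 × log_10(0.308)
H(0.692) = 0.2682 dits

Note: Binary entropy is maximized at p=0.5 (H=1 bit) and minimized at p=0 or p=1 (H=0).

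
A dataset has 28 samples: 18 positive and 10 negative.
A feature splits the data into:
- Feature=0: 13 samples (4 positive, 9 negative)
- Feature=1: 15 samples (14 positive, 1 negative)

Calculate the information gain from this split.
0.3375 bits

Information Gain = H(Y) - H(Y|Feature)

Before split:
P(positive) = 18/28 = 0.6429
H(Y) = 0.9403 bits

After split:
Feature=0: H = 0.8905 bits (weight = 13/28)
Feature=1: H = 0.3534 bits (weight = 15/28)
H(Y|Feature) = (13/28)×0.8905 + (15/28)×0.3534 = 0.6027 bits

Information Gain = 0.9403 - 0.6027 = 0.3375 bits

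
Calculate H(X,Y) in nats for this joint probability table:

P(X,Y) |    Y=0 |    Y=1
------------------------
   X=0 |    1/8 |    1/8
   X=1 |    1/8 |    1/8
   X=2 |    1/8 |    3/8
1.6675 nats

Joint entropy is H(X,Y) = -Σ_{x,y} p(x,y) log p(x,y).

Summing over all non-zero entries:
H(X,Y) = -[1/8·log_e(1/8) + 1/8·log_e(1/8) + 1/8·log_e(1/8) + 1/8·log_e(1/8) + 1/8·log_e(1/8) + 3/8·log_e(3/8)]
H(X,Y) = 1.6675 nats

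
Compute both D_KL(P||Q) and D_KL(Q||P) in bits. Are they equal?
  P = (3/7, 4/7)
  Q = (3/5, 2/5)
D_KL(P||Q) = 0.0860, D_KL(Q||P) = 0.0854

KL divergence is not symmetric: D_KL(P||Q) ≠ D_KL(Q||P) in general.

D_KL(P||Q) = 0.0860 bits
D_KL(Q||P) = 0.0854 bits

No, they are not equal!

This asymmetry is why KL divergence is not a true distance metric.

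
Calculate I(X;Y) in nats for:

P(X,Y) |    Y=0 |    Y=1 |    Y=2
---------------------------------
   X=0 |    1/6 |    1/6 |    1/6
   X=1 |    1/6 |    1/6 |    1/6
0.0000 nats

Mutual information: I(X;Y) = H(X) + H(Y) - H(X,Y)

Marginals:
P(X) = (1/2, 1/2), H(X) = 0.6931 nats
P(Y) = (1/3, 1/3, 1/3), H(Y) = 1.0986 nats

Joint entropy: H(X,Y) = 1.7918 nats

I(X;Y) = 0.6931 + 1.0986 - 1.7918 = 0.0000 nats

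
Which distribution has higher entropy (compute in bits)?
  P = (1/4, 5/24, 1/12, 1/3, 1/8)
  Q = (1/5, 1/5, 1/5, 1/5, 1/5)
Q

Computing entropies in bits:
H(P) = 2.1735
H(Q) = 2.3219

Distribution Q has higher entropy.

Intuition: The distribution closer to uniform (more spread out) has higher entropy.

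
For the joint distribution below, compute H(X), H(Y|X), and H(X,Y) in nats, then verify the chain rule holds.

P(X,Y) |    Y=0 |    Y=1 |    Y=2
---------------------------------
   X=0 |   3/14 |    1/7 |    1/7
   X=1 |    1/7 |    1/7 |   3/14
H(X,Y) = 1.7721, H(X) = 0.6931, H(Y|X) = 1.0790 (all in nats)

Chain rule: H(X,Y) = H(X) + H(Y|X)

Left side — joint entropy directly:
H(X,Y) = -Σ p(x,y) log p(x,y) = 1.7721 nats

Right side — compute H(Y|X) from the conditional distributions:
P(X) = (1/2, 1/2), so H(X) = 0.6931 nats
H(Y|X) = Σ_x P(X=x) · H(Y|X=x):
  P(Y|X=0) = (3/7, 2/7, 2/7), H(Y|X=0) = 1.0790, weight P(X=0) = 1/2
  P(Y|X=1) = (2/7, 2/7, 3/7), H(Y|X=1) = 1.0790, weight P(X=1) = 1/2
H(Y|X) = 1.0790 nats

H(X) + H(Y|X) = 0.6931 + 1.0790 = 1.7721 nats

Both sides equal 1.7721 nats. ✓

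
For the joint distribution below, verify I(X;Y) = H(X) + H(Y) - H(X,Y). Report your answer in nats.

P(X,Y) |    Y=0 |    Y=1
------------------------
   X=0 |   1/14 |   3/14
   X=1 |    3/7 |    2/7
I(X;Y) = 0.0518 nats

Mutual information has multiple equivalent forms:
- I(X;Y) = H(X) - H(X|Y)
- I(X;Y) = H(Y) - H(Y|X)
- I(X;Y) = H(X) + H(Y) - H(X,Y)

Computing all quantities:
H(X) = 0.5983, H(Y) = 0.6931, H(X,Y) = 1.2397
H(X|Y) = 0.5465, H(Y|X) = 0.6414

Verification:
H(X) - H(X|Y) = 0.5983 - 0.5465 = 0.0518
H(Y) - H(Y|X) = 0.6931 - 0.6414 = 0.0518
H(X) + H(Y) - H(X,Y) = 0.5983 + 0.6931 - 1.2397 = 0.0518

All forms give I(X;Y) = 0.0518 nats. ✓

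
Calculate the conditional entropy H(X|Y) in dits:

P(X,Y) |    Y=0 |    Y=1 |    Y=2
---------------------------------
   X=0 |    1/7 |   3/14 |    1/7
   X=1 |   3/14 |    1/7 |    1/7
0.2948 dits

Using the chain rule: H(X|Y) = H(X,Y) - H(Y)

First, compute H(X,Y) = 0.7696 dits

Marginal P(Y) = (5/14, 5/14, 2/7)
H(Y) = 0.4748 dits

H(X|Y) = H(X,Y) - H(Y) = 0.7696 - 0.4748 = 0.2948 dits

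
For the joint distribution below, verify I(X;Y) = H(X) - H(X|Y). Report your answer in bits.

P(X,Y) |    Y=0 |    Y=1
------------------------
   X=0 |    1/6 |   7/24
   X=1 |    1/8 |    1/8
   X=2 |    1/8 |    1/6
I(X;Y) = 0.0091 bits

Mutual information has multiple equivalent forms:
- I(X;Y) = H(X) - H(X|Y)
- I(X;Y) = H(Y) - H(Y|X)
- I(X;Y) = H(X) + H(Y) - H(X,Y)

Computing all quantities:
H(X) = 1.5343, H(Y) = 0.9799, H(X,Y) = 2.5051
H(X|Y) = 1.5253, H(Y|X) = 0.9708

Verification:
H(X) - H(X|Y) = 1.5343 - 1.5253 = 0.0091
H(Y) - H(Y|X) = 0.9799 - 0.9708 = 0.0091
H(X) + H(Y) - H(X,Y) = 1.5343 + 0.9799 - 2.5051 = 0.0091

All forms give I(X;Y) = 0.0091 bits. ✓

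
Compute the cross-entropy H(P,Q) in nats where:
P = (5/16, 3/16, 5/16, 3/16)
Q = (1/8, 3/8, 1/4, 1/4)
1.5269 nats

Cross-entropy: H(P,Q) = -Σ p(x) log q(x)

Alternatively: H(P,Q) = H(P) + D_KL(P||Q)
H(P) = 1.3547 nats
D_KL(P||Q) = 0.1722 nats

H(P,Q) = 1.3547 + 0.1722 = 1.5269 nats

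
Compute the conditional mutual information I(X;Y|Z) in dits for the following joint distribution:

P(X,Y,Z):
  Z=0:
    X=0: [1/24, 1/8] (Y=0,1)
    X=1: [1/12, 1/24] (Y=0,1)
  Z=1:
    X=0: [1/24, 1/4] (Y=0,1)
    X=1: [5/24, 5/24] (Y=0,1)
0.0336 dits

Conditional mutual information: I(X;Y|Z) = H(X|Z) + H(Y|Z) - H(X,Y|Z)

H(Z) = 0.2622
H(X,Z) = 0.5571 → H(X|Z) = 0.2949
H(Y,Z) = 0.5484 → H(Y|Z) = 0.2862
H(X,Y,Z) = 0.8097 → H(X,Y|Z) = 0.5476

I(X;Y|Z) = 0.2949 + 0.2862 - 0.5476 = 0.0336 dits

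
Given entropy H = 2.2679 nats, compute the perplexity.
9.6591

Perplexity is e^H (or exp(H) for natural log).

H = 2.2679 nats
Perplexity = e^2.2679 = 9.6591

Interpretation: The model's uncertainty is equivalent to choosing uniformly among 9.7 options.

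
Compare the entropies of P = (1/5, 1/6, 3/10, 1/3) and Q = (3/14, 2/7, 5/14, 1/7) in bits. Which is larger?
P

Computing entropies in bits:
H(P) = 1.9446
H(Q) = 1.9242

Distribution P has higher entropy.

Intuition: The distribution closer to uniform (more spread out) has higher entropy.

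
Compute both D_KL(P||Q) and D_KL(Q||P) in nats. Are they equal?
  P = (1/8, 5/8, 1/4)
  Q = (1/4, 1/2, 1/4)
D_KL(P||Q) = 0.0528, D_KL(Q||P) = 0.0617

KL divergence is not symmetric: D_KL(P||Q) ≠ D_KL(Q||P) in general.

D_KL(P||Q) = 0.0528 nats
D_KL(Q||P) = 0.0617 nats

No, they are not equal!

This asymmetry is why KL divergence is not a true distance metric.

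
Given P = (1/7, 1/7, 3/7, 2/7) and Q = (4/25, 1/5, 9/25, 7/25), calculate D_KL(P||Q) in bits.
0.0234 bits

KL divergence: D_KL(P||Q) = Σ p(x) log(p(x)/q(x))

Computing term by term:
  x=0: 1/7 × log_2[(1/7)/(4/25)] = 1/7 × -0.1635 = -0.0234
  x=1: 1/7 × log_2[(1/7)/(1/5)] = 1/7 × -0.4854 = -0.0693
  x=2: 3/7 × log_2[(3/7)/(9/25)] = 3/7 × 0.2515 = 0.1078
  x=3: 2/7 × log_2[(2/7)/(7/25)] = 2/7 × 0.0291 = 0.0083

D_KL(P||Q) = 0.0234 bits

Note: KL divergence is always non-negative and equals 0 iff P = Q.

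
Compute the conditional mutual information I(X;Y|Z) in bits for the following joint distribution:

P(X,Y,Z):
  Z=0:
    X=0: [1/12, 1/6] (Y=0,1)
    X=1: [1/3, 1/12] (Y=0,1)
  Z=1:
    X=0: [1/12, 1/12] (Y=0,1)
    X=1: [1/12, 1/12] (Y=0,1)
0.1059 bits

Conditional mutual information: I(X;Y|Z) = H(X|Z) + H(Y|Z) - H(X,Y|Z)

H(Z) = 0.9183
H(X,Z) = 1.8879 → H(X|Z) = 0.9696
H(Y,Z) = 1.8879 → H(Y|Z) = 0.9696
H(X,Y,Z) = 2.7516 → H(X,Y|Z) = 1.8333

I(X;Y|Z) = 0.9696 + 0.9696 - 1.8333 = 0.1059 bits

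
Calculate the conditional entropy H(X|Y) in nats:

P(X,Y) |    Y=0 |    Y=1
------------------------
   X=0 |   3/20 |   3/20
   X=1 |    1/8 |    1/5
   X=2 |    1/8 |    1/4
1.0844 nats

Using the chain rule: H(X|Y) = H(X,Y) - H(Y)

First, compute H(X,Y) = 1.7575 nats

Marginal P(Y) = (2/5, 3/5)
H(Y) = 0.6730 nats

H(X|Y) = H(X,Y) - H(Y) = 1.7575 - 0.6730 = 1.0844 nats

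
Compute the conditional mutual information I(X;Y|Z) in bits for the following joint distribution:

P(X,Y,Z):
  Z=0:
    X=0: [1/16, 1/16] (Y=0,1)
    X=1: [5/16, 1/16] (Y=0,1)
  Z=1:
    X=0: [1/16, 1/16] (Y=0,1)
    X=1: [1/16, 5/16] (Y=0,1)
0.0738 bits

Conditional mutual information: I(X;Y|Z) = H(X|Z) + H(Y|Z) - H(X,Y|Z)

H(Z) = 1.0000
H(X,Z) = 1.8113 → H(X|Z) = 0.8113
H(Y,Z) = 1.8113 → H(Y|Z) = 0.8113
H(X,Y,Z) = 2.5488 → H(X,Y|Z) = 1.5488

I(X;Y|Z) = 0.8113 + 0.8113 - 1.5488 = 0.0738 bits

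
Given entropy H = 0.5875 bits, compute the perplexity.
1.5026

Perplexity is 2^H (or exp(H) for natural log).

H = 0.5875 bits
Perplexity = 2^0.5875 = 1.5026

Interpretation: The model's uncertainty is equivalent to choosing uniformly among 1.5 options.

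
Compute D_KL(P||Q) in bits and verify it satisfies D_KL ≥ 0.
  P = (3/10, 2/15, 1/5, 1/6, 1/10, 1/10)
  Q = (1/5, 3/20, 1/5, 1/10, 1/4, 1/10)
0.1435 bits

KL divergence satisfies the Gibbs inequality: D_KL(P||Q) ≥ 0 for all distributions P, Q.

D_KL(P||Q) = Σ p(x) log(p(x)/q(x))
Term by term:
  x=0: 3/10 × log_2[(3/10)/(1/5)] = 0.1755
  x=1: 2/15 × log_2[(2/15)/(3/20)] = -0.0227
  x=2: 1/5 × log_2[(1/5)/(1/5)] = 0.0000
  x=3: 1/6 × log_2[(1/6)/(1/10)] = 0.1228
  x=4: 1/10 × log_2[(1/10)/(1/4)] = -0.1322
  x=5: 1/10 × log_2[(1/10)/(1/10)] = 0.0000
D_KL(P||Q) = 0.1435 bits

D_KL(P||Q) = 0.1435 ≥ 0 ✓

This non-negativity is a fundamental property: relative entropy cannot be negative because it measures how different Q is from P.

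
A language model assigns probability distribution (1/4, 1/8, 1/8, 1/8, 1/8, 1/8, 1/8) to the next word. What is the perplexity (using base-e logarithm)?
6.7272

Perplexity is e^H (or exp(H) for natural log).

First, H = -Σ p log p = 1.9062 nats
Perplexity = e^1.9062 = 6.7272

Interpretation: The model's uncertainty is equivalent to choosing uniformly among 6.7 options.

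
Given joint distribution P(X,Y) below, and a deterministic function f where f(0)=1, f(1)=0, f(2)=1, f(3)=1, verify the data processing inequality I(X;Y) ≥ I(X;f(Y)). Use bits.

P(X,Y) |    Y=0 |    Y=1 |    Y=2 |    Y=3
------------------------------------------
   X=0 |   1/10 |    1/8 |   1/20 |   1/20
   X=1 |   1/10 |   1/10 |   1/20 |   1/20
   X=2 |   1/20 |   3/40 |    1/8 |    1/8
I(X;Y) = 0.0859, I(X;f(Y)) = 0.0227, inequality holds: 0.0859 ≥ 0.0227

Data Processing Inequality: For any Markov chain X → Y → Z, we have I(X;Y) ≥ I(X;Z).

Here Z = f(Y) is a deterministic function of Y, forming X → Y → Z.

Original I(X;Y) = 0.0859 bits

After applying f:
P(X,Z) where Z=f(Y):
- P(X,Z=0) = P(X,Y=1)
- P(X,Z=1) = P(X,Y=0) + P(X,Y=2) + P(X,Y=3)

I(X;Z) = I(X;f(Y)) = 0.0227 bits

Verification: 0.0859 ≥ 0.0227 ✓

Information cannot be created by processing; the function f can only lose information about X.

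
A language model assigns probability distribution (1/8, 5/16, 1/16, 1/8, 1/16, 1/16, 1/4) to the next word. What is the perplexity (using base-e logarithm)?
5.7533

Perplexity is e^H (or exp(H) for natural log).

First, H = -Σ p log p = 1.7498 nats
Perplexity = e^1.7498 = 5.7533

Interpretation: The model's uncertainty is equivalent to choosing uniformly among 5.8 options.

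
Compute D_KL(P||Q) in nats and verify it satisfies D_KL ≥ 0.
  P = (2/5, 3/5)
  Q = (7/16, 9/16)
0.0029 nats

KL divergence satisfies the Gibbs inequality: D_KL(P||Q) ≥ 0 for all distributions P, Q.

D_KL(P||Q) = Σ p(x) log(p(x)/q(x))
Term by term:
  x=0: 2/5 × log_e[(2/5)/(7/16)] = -0.0358
  x=1: 3/5 × log_e[(3/5)/(9/16)] = 0.0387
D_KL(P||Q) = 0.0029 nats

D_KL(P||Q) = 0.0029 ≥ 0 ✓

This non-negativity is a fundamental property: relative entropy cannot be negative because it measures how different Q is from P.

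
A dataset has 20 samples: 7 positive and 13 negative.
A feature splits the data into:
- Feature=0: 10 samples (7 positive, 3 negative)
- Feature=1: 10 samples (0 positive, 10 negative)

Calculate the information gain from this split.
0.4934 bits

Information Gain = H(Y) - H(Y|Feature)

Before split:
P(positive) = 7/20 = 0.3500
H(Y) = 0.9341 bits

After split:
Feature=0: H = 0.8813 bits (weight = 10/20)
Feature=1: H = 0.0000 bits (weight = 10/20)
H(Y|Feature) = (10/20)×0.8813 + (10/20)×0.0000 = 0.4406 bits

Information Gain = 0.9341 - 0.4406 = 0.4934 bits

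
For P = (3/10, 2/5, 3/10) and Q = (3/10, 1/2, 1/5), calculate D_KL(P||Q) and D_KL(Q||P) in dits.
D_KL(P||Q) = 0.0141, D_KL(Q||P) = 0.0132

KL divergence is not symmetric: D_KL(P||Q) ≠ D_KL(Q||P) in general.

D_KL(P||Q) = 0.0141 dits
D_KL(Q||P) = 0.0132 dits

No, they are not equal!

This asymmetry is why KL divergence is not a true distance metric.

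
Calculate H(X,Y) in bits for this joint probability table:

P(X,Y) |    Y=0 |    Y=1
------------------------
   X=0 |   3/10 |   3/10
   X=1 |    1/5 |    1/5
1.9710 bits

Joint entropy is H(X,Y) = -Σ_{x,y} p(x,y) log p(x,y).

Summing over all non-zero entries:
H(X,Y) = -[3/10·log_2(3/10) + 3/10·log_2(3/10) + 1/5·log_2(1/5) + 1/5·log_2(1/5)]
H(X,Y) = 1.9710 bits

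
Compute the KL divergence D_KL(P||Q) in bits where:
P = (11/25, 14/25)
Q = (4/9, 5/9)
0.0001 bits

KL divergence: D_KL(P||Q) = Σ p(x) log(p(x)/q(x))

Computing term by term:
  x=0: 11/25 × log_2[(11/25)/(4/9)] = 11/25 × -0.0145 = -0.0064
  x=1: 14/25 × log_2[(14/25)/(5/9)] = 14/25 × 0.0115 = 0.0064

D_KL(P||Q) = 0.0001 bits

Note: KL divergence is always non-negative and equals 0 iff P = Q.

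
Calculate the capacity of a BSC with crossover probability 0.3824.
0.0403 bits

For a binary symmetric channel (BSC) with error probability p:
Capacity C = 1 - H(p) bits per symbol

where H(p) = -p log₂(p) - (1-p) log₂(1-p) is the binary entropy function.

H(0.3824) = 0.9597 bits
C = 1 - 0.9597 = 0.0403 bits per symbol

This means we can reliably transmit up to 0.0403 bits of information per channel use.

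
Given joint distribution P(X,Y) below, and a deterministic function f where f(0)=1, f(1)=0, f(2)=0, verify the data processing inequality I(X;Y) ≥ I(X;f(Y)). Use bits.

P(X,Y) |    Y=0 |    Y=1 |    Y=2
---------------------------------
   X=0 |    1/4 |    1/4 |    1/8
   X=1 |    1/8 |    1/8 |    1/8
I(X;Y) = 0.0157, I(X;f(Y)) = 0.0032, inequality holds: 0.0157 ≥ 0.0032

Data Processing Inequality: For any Markov chain X → Y → Z, we have I(X;Y) ≥ I(X;Z).

Here Z = f(Y) is a deterministic function of Y, forming X → Y → Z.

Original I(X;Y) = 0.0157 bits

After applying f:
P(X,Z) where Z=f(Y):
- P(X,Z=0) = P(X,Y=1) + P(X,Y=2)
- P(X,Z=1) = P(X,Y=0)

I(X;Z) = I(X;f(Y)) = 0.0032 bits

Verification: 0.0157 ≥ 0.0032 ✓

Information cannot be created by processing; the function f can only lose information about X.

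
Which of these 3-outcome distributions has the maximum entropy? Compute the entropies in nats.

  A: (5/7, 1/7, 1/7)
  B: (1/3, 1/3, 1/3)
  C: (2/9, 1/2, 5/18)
B

For a discrete distribution over n outcomes, entropy is maximized by the uniform distribution.

Computing entropies:
H(A) = 0.7963 nats
H(B) = 1.0986 nats
H(C) = 1.0366 nats

The uniform distribution (where all probabilities equal 1/3) achieves the maximum entropy of log_e(3) = 1.0986 nats.

Distribution B has the highest entropy.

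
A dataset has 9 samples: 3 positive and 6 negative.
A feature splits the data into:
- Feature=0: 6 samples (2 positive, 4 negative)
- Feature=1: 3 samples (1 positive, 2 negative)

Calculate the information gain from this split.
0.0000 bits

Information Gain = H(Y) - H(Y|Feature)

Before split:
P(positive) = 3/9 = 0.3333
H(Y) = 0.9183 bits

After split:
Feature=0: H = 0.9183 bits (weight = 6/9)
Feature=1: H = 0.9183 bits (weight = 3/9)
H(Y|Feature) = (6/9)×0.9183 + (3/9)×0.9183 = 0.9183 bits

Information Gain = 0.9183 - 0.9183 = 0.0000 bits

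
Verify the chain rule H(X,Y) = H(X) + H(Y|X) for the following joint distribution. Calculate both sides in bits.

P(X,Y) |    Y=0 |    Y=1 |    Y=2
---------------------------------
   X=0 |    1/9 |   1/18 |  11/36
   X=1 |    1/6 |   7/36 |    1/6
H(X,Y) = 2.4276, H(X) = 0.9978, H(Y|X) = 1.4298 (all in bits)

Chain rule: H(X,Y) = H(X) + H(Y|X)

Left side — joint entropy directly:
H(X,Y) = -Σ p(x,y) log p(x,y) = 2.4276 bits

Right side — compute H(Y|X) from the conditional distributions:
P(X) = (17/36, 19/36), so H(X) = 0.9978 bits
H(Y|X) = Σ_x P(X=x) · H(Y|X=x):
  P(Y|X=0) = (4/17, 2/17, 11/17), H(Y|X=0) = 1.2608, weight P(X=0) = 17/36
  P(Y|X=1) = (6/19, 7/19, 6/19), H(Y|X=1) = 1.5810, weight P(X=1) = 19/36
H(Y|X) = 1.4298 bits

H(X) + H(Y|X) = 0.9978 + 1.4298 = 2.4276 bits

Both sides equal 2.4276 bits. ✓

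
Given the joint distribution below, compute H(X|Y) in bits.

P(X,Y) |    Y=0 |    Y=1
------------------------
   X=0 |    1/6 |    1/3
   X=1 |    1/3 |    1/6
0.9183 bits

Using the chain rule: H(X|Y) = H(X,Y) - H(Y)

First, compute H(X,Y) = 1.9183 bits

Marginal P(Y) = (1/2, 1/2)
H(Y) = 1.0000 bits

H(X|Y) = H(X,Y) - H(Y) = 1.9183 - 1.0000 = 0.9183 bits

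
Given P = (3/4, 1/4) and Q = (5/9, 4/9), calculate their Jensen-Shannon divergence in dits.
0.0091 dits

Jensen-Shannon divergence is:
JSD(P||Q) = 0.5 × D_KL(P||M) + 0.5 × D_KL(Q||M)
where M = 0.5 × (P + Q) is the mixture distribution.

M = 0.5 × (3/4, 1/4) + 0.5 × (5/9, 4/9) = (0.652778, 0.347222)

D_KL(P||M) = 0.0096 dits
D_KL(Q||M) = 0.0087 dits

JSD(P||Q) = 0.5 × 0.0096 + 0.5 × 0.0087 = 0.0091 dits

Unlike KL divergence, JSD is symmetric and bounded: 0 ≤ JSD ≤ log(2).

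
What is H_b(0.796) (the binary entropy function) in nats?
0.5059 nats

The binary entropy function is:
H(p) = -p log(p) - (1-p) log(1-p)

H(0.796) = -0.796 × log_e(0.796) - 0.204 × log_e(0.204)
H(0.796) = 0.5059 nats

Note: Binary entropy is maximized at p=0.5 (H=1 bit) and minimized at p=0 or p=1 (H=0).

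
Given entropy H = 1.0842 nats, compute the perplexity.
2.9571

Perplexity is e^H (or exp(H) for natural log).

H = 1.0842 nats
Perplexity = e^1.0842 = 2.9571

Interpretation: The model's uncertainty is equivalent to choosing uniformly among 3.0 options.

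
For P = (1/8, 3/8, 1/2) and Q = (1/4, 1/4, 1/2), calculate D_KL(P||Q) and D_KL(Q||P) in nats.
D_KL(P||Q) = 0.0654, D_KL(Q||P) = 0.0719

KL divergence is not symmetric: D_KL(P||Q) ≠ D_KL(Q||P) in general.

D_KL(P||Q) = 0.0654 nats
D_KL(Q||P) = 0.0719 nats

No, they are not equal!

This asymmetry is why KL divergence is not a true distance metric.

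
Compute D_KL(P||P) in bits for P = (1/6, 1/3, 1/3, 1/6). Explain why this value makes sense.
0.0000 bits

KL divergence satisfies the Gibbs inequality: D_KL(P||Q) ≥ 0 for all distributions P, Q.

D_KL(P||Q) = Σ p(x) log(p(x)/q(x))
Each term is p(x) × log_2(p(x)/p(x)) = p(x) × log_2(1) = 0, so the sum is 0.
D_KL(P||Q) = 0.0000 bits

When P = Q, the KL divergence is exactly 0, as there is no 'divergence' between identical distributions.

This non-negativity is a fundamental property: relative entropy cannot be negative because it measures how different Q is from P.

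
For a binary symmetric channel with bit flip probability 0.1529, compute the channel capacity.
0.3829 bits

For a binary symmetric channel (BSC) with error probability p:
Capacity C = 1 - H(p) bits per symbol

where H(p) = -p log₂(p) - (1-p) log₂(1-p) is the binary entropy function.

H(0.1529) = 0.6171 bits
C = 1 - 0.6171 = 0.3829 bits per symbol

This means we can reliably transmit up to 0.3829 bits of information per channel use.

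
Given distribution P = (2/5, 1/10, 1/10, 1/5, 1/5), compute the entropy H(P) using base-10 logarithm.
0.6388 dits

Shannon entropy is H(X) = -Σ p(x) log p(x).

For P = (2/5, 1/10, 1/10, 1/5, 1/5):
H = -2/5 × log_10(2/5) -1/10 × log_10(1/10) -1/10 × log_10(1/10) -1/5 × log_10(1/5) -1/5 × log_10(1/5)
H = 0.6388 dits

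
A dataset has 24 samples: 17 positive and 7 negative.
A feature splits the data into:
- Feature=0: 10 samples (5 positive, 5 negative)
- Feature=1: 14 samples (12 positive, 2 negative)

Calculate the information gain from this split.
0.1091 bits

Information Gain = H(Y) - H(Y|Feature)

Before split:
P(positive) = 17/24 = 0.7083
H(Y) = 0.8709 bits

After split:
Feature=0: H = 1.0000 bits (weight = 10/24)
Feature=1: H = 0.5917 bits (weight = 14/24)
H(Y|Feature) = (10/24)×1.0000 + (14/24)×0.5917 = 0.7618 bits

Information Gain = 0.8709 - 0.7618 = 0.1091 bits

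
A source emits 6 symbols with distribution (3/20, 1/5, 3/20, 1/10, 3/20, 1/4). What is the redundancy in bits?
0.0567 bits

Redundancy measures how far a source is from maximum entropy:
R = H_max - H(X)

Maximum entropy for 6 symbols: H_max = log_2(6) = 2.5850 bits
Actual entropy: H(X) = 2.5282 bits
Redundancy: R = 2.5850 - 2.5282 = 0.0567 bits

This redundancy represents potential for compression: the source could be compressed by 0.0567 bits per symbol.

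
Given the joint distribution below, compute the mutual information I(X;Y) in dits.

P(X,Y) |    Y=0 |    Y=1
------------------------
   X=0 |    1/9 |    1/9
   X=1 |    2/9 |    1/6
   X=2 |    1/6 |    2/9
0.0035 dits

Mutual information: I(X;Y) = H(X) + H(Y) - H(X,Y)

Marginals:
P(X) = (2/9, 7/18, 7/18), H(X) = 0.4642 dits
P(Y) = (1/2, 1/2), H(Y) = 0.3010 dits

Joint entropy: H(X,Y) = 0.7618 dits

I(X;Y) = 0.4642 + 0.3010 - 0.7618 = 0.0035 dits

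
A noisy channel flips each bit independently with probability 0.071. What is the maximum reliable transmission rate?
0.6304 bits

For a binary symmetric channel (BSC) with error probability p:
Capacity C = 1 - H(p) bits per symbol

where H(p) = -p log₂(p) - (1-p) log₂(1-p) is the binary entropy function.

H(0.071) = 0.3696 bits
C = 1 - 0.3696 = 0.6304 bits per symbol

This means we can reliably transmit up to 0.6304 bits of information per channel use.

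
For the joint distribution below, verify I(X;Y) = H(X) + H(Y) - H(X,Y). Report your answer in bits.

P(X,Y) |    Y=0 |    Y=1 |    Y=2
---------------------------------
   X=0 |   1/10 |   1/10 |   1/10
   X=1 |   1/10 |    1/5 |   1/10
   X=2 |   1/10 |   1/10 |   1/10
I(X;Y) = 0.0200 bits

Mutual information has multiple equivalent forms:
- I(X;Y) = H(X) - H(X|Y)
- I(X;Y) = H(Y) - H(Y|X)
- I(X;Y) = H(X) + H(Y) - H(X,Y)

Computing all quantities:
H(X) = 1.5710, H(Y) = 1.5710, H(X,Y) = 3.1219
H(X|Y) = 1.5510, H(Y|X) = 1.5510

Verification:
H(X) - H(X|Y) = 1.5710 - 1.5510 = 0.0200
H(Y) - H(Y|X) = 1.5710 - 1.5510 = 0.0200
H(X) + H(Y) - H(X,Y) = 1.5710 + 1.5710 - 3.1219 = 0.0200

All forms give I(X;Y) = 0.0200 bits. ✓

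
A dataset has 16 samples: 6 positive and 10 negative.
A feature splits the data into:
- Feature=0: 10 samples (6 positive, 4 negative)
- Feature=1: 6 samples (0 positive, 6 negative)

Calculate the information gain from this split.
0.3476 bits

Information Gain = H(Y) - H(Y|Feature)

Before split:
P(positive) = 6/16 = 0.3750
H(Y) = 0.9544 bits

After split:
Feature=0: H = 0.9710 bits (weight = 10/16)
Feature=1: H = 0.0000 bits (weight = 6/16)
H(Y|Feature) = (10/16)×0.9710 + (6/16)×0.0000 = 0.6068 bits

Information Gain = 0.9544 - 0.6068 = 0.3476 bits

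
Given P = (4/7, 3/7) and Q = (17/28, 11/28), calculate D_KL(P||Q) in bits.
0.0038 bits

KL divergence: D_KL(P||Q) = Σ p(x) log(p(x)/q(x))

Computing term by term:
  x=0: 4/7 × log_2[(4/7)/(17/28)] = 4/7 × -0.0875 = -0.0500
  x=1: 3/7 × log_2[(3/7)/(11/28)] = 3/7 × 0.1255 = 0.0538

D_KL(P||Q) = 0.0038 bits

Note: KL divergence is always non-negative and equals 0 iff P = Q.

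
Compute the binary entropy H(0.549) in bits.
0.9931 bits

The binary entropy function is:
H(p) = -p log(p) - (1-p) log(1-p)

H(0.549) = -0.549 × log_2(0.549) - 0.451 × log_2(0.451)
H(0.549) = 0.9931 bits

Note: Binary entropy is maximized at p=0.5 (H=1 bit) and minimized at p=0 or p=1 (H=0).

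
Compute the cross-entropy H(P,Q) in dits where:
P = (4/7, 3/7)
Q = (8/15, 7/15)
0.2979 dits

Cross-entropy: H(P,Q) = -Σ p(x) log q(x)

Alternatively: H(P,Q) = H(P) + D_KL(P||Q)
H(P) = 0.2966 dits
D_KL(P||Q) = 0.0013 dits

H(P,Q) = 0.2966 + 0.0013 = 0.2979 dits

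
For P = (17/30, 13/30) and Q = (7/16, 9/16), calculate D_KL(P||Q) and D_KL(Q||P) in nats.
D_KL(P||Q) = 0.0335, D_KL(Q||P) = 0.0336

KL divergence is not symmetric: D_KL(P||Q) ≠ D_KL(Q||P) in general.

D_KL(P||Q) = 0.0335 nats
D_KL(Q||P) = 0.0336 nats

No, they are not equal!

This asymmetry is why KL divergence is not a true distance metric.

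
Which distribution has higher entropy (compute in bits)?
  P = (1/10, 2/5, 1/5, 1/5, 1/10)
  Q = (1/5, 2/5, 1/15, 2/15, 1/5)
P

Computing entropies in bits:
H(P) = 2.1219
H(Q) = 2.1056

Distribution P has higher entropy.

Intuition: The distribution closer to uniform (more spread out) has higher entropy.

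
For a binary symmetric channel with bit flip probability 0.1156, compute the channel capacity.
0.4834 bits

For a binary symmetric channel (BSC) with error probability p:
Capacity C = 1 - H(p) bits per symbol

where H(p) = -p log₂(p) - (1-p) log₂(1-p) is the binary entropy function.

H(0.1156) = 0.5166 bits
C = 1 - 0.5166 = 0.4834 bits per symbol

This means we can reliably transmit up to 0.4834 bits of information per channel use.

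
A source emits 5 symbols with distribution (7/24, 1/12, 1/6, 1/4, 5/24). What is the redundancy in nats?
0.0710 nats

Redundancy measures how far a source is from maximum entropy:
R = H_max - H(X)

Maximum entropy for 5 symbols: H_max = log_e(5) = 1.6094 nats
Actual entropy: H(X) = 1.5384 nats
Redundancy: R = 1.6094 - 1.5384 = 0.0710 nats

This redundancy represents potential for compression: the source could be compressed by 0.0710 nats per symbol.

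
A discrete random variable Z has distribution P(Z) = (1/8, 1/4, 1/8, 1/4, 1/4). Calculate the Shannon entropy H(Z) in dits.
0.6773 dits

Shannon entropy is H(X) = -Σ p(x) log p(x).

For P = (1/8, 1/4, 1/8, 1/4, 1/4):
H = -1/8 × log_10(1/8) -1/4 × log_10(1/4) -1/8 × log_10(1/8) -1/4 × log_10(1/4) -1/4 × log_10(1/4)
H = 0.6773 dits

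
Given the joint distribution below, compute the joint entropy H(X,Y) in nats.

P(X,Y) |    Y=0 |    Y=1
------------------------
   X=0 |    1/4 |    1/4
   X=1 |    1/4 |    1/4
1.3863 nats

Joint entropy is H(X,Y) = -Σ_{x,y} p(x,y) log p(x,y).

Summing over all non-zero entries:
H(X,Y) = -[1/4·log_e(1/4) + 1/4·log_e(1/4) + 1/4·log_e(1/4) + 1/4·log_e(1/4)]
H(X,Y) = 1.3863 nats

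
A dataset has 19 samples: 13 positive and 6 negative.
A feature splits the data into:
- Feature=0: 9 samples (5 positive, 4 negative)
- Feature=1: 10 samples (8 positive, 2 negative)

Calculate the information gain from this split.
0.0503 bits

Information Gain = H(Y) - H(Y|Feature)

Before split:
P(positive) = 13/19 = 0.6842
H(Y) = 0.8997 bits

After split:
Feature=0: H = 0.9911 bits (weight = 9/19)
Feature=1: H = 0.7219 bits (weight = 10/19)
H(Y|Feature) = (9/19)×0.9911 + (10/19)×0.7219 = 0.8494 bits

Information Gain = 0.8997 - 0.8494 = 0.0503 bits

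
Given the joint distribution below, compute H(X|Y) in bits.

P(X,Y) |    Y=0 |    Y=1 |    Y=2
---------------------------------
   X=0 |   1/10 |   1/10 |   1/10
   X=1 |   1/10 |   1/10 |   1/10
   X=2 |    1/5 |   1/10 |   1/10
1.5510 bits

Using the chain rule: H(X|Y) = H(X,Y) - H(Y)

First, compute H(X,Y) = 3.1219 bits

Marginal P(Y) = (2/5, 3/10, 3/10)
H(Y) = 1.5710 bits

H(X|Y) = H(X,Y) - H(Y) = 3.1219 - 1.5710 = 1.5510 bits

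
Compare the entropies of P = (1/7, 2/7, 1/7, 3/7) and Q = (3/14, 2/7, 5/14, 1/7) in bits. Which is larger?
Q

Computing entropies in bits:
H(P) = 1.8424
H(Q) = 1.9242

Distribution Q has higher entropy.

Intuition: The distribution closer to uniform (more spread out) has higher entropy.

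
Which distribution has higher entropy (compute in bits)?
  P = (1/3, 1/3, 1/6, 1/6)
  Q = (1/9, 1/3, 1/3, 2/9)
P

Computing entropies in bits:
H(P) = 1.9183
H(Q) = 1.8911

Distribution P has higher entropy.

Intuition: The distribution closer to uniform (more spread out) has higher entropy.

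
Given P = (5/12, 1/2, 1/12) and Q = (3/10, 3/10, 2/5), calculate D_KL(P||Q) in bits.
0.3774 bits

KL divergence: D_KL(P||Q) = Σ p(x) log(p(x)/q(x))

Computing term by term:
  x=0: 5/12 × log_2[(5/12)/(3/10)] = 5/12 × 0.4739 = 0.1975
  x=1: 1/2 × log_2[(1/2)/(3/10)] = 1/2 × 0.7370 = 0.3685
  x=2: 1/12 × log_2[(1/12)/(2/5)] = 1/12 × -2.2630 = -0.1886

D_KL(P||Q) = 0.3774 bits

Note: KL divergence is always non-negative and equals 0 iff P = Q.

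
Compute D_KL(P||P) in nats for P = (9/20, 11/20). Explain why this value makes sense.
0.0000 nats

KL divergence satisfies the Gibbs inequality: D_KL(P||Q) ≥ 0 for all distributions P, Q.

D_KL(P||Q) = Σ p(x) log(p(x)/q(x))
Each term is p(x) × log_e(p(x)/p(x)) = p(x) × log_e(1) = 0, so the sum is 0.
D_KL(P||Q) = 0.0000 nats

When P = Q, the KL divergence is exactly 0, as there is no 'divergence' between identical distributions.

This non-negativity is a fundamental property: relative entropy cannot be negative because it measures how different Q is from P.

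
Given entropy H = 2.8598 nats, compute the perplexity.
17.4580

Perplexity is e^H (or exp(H) for natural log).

H = 2.8598 nats
Perplexity = e^2.8598 = 17.4580

Interpretation: The model's uncertainty is equivalent to choosing uniformly among 17.5 options.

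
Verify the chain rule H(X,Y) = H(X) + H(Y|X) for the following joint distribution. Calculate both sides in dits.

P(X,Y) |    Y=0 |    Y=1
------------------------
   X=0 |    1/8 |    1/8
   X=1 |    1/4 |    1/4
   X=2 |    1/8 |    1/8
H(X,Y) = 0.7526, H(X) = 0.4515, H(Y|X) = 0.3010 (all in dits)

Chain rule: H(X,Y) = H(X) + H(Y|X)

Left side — joint entropy directly:
H(X,Y) = -Σ p(x,y) log p(x,y) = 0.7526 dits

Right side — compute H(Y|X) from the conditional distributions:
P(X) = (1/4, 1/2, 1/4), so H(X) = 0.4515 dits
H(Y|X) = Σ_x P(X=x) · H(Y|X=x):
  P(Y|X=0) = (1/2, 1/2), H(Y|X=0) = 0.3010, weight P(X=0) = 1/4
  P(Y|X=1) = (1/2, 1/2), H(Y|X=1) = 0.3010, weight P(X=1) = 1/2
  P(Y|X=2) = (1/2, 1/2), H(Y|X=2) = 0.3010, weight P(X=2) = 1/4
H(Y|X) = 0.3010 dits

H(X) + H(Y|X) = 0.4515 + 0.3010 = 0.7526 dits

Both sides equal 0.7526 dits. ✓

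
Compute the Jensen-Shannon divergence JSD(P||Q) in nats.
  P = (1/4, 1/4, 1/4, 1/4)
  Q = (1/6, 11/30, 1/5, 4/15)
0.0113 nats

Jensen-Shannon divergence is:
JSD(P||Q) = 0.5 × D_KL(P||M) + 0.5 × D_KL(Q||M)
where M = 0.5 × (P + Q) is the mixture distribution.

M = 0.5 × (1/4, 1/4, 1/4, 1/4) + 0.5 × (1/6, 11/30, 1/5, 4/15) = (5/24, 0.308333, 9/40, 0.258333)

D_KL(P||M) = 0.0113 nats
D_KL(Q||M) = 0.0113 nats

JSD(P||Q) = 0.5 × 0.0113 + 0.5 × 0.0113 = 0.0113 nats

Unlike KL divergence, JSD is symmetric and bounded: 0 ≤ JSD ≤ log(2).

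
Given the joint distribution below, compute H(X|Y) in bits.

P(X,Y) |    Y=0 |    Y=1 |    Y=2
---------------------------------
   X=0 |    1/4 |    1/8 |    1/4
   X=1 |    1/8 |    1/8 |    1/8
0.9387 bits

Using the chain rule: H(X|Y) = H(X,Y) - H(Y)

First, compute H(X,Y) = 2.5000 bits

Marginal P(Y) = (3/8, 1/4, 3/8)
H(Y) = 1.5613 bits

H(X|Y) = H(X,Y) - H(Y) = 2.5000 - 1.5613 = 0.9387 bits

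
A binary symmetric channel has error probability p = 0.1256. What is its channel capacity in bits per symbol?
0.4548 bits

For a binary symmetric channel (BSC) with error probability p:
Capacity C = 1 - H(p) bits per symbol

where H(p) = -p log₂(p) - (1-p) log₂(1-p) is the binary entropy function.

H(0.1256) = 0.5452 bits
C = 1 - 0.5452 = 0.4548 bits per symbol

This means we can reliably transmit up to 0.4548 bits of information per channel use.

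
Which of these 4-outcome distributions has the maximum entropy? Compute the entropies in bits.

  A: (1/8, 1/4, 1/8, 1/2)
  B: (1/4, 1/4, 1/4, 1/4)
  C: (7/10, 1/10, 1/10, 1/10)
B

For a discrete distribution over n outcomes, entropy is maximized by the uniform distribution.

Computing entropies:
H(A) = 1.7500 bits
H(B) = 2.0000 bits
H(C) = 1.3568 bits

The uniform distribution (where all probabilities equal 1/4) achieves the maximum entropy of log_2(4) = 2.0000 bits.

Distribution B has the highest entropy.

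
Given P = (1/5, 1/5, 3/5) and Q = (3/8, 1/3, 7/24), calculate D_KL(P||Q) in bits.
0.2956 bits

KL divergence: D_KL(P||Q) = Σ p(x) log(p(x)/q(x))

Computing term by term:
  x=0: 1/5 × log_2[(1/5)/(3/8)] = 1/5 × -0.9069 = -0.1814
  x=1: 1/5 × log_2[(1/5)/(1/3)] = 1/5 × -0.7370 = -0.1474
  x=2: 3/5 × log_2[(3/5)/(7/24)] = 3/5 × 1.0406 = 0.6244

D_KL(P||Q) = 0.2956 bits

Note: KL divergence is always non-negative and equals 0 iff P = Q.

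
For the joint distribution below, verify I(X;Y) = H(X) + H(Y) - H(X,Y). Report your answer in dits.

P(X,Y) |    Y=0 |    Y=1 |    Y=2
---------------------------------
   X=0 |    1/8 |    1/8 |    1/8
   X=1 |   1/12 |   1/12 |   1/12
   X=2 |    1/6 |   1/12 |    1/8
I(X;Y) = 0.0039 dits

Mutual information has multiple equivalent forms:
- I(X;Y) = H(X) - H(X|Y)
- I(X;Y) = H(Y) - H(Y|X)
- I(X;Y) = H(X) + H(Y) - H(X,Y)

Computing all quantities:
H(X) = 0.4700, H(Y) = 0.4749, H(X,Y) = 0.9410
H(X|Y) = 0.4661, H(Y|X) = 0.4710

Verification:
H(X) - H(X|Y) = 0.4700 - 0.4661 = 0.0039
H(Y) - H(Y|X) = 0.4749 - 0.4710 = 0.0039
H(X) + H(Y) - H(X,Y) = 0.4700 + 0.4749 - 0.9410 = 0.0039

All forms give I(X;Y) = 0.0039 dits. ✓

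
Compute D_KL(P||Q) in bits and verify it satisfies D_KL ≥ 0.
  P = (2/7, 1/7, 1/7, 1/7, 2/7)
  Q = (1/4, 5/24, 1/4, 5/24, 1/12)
0.2921 bits

KL divergence satisfies the Gibbs inequality: D_KL(P||Q) ≥ 0 for all distributions P, Q.

D_KL(P||Q) = Σ p(x) log(p(x)/q(x))
Term by term:
  x=0: 2/7 × log_2[(2/7)/(1/4)] = 0.0550
  x=1: 1/7 × log_2[(1/7)/(5/24)] = -0.0778
  x=2: 1/7 × log_2[(1/7)/(1/4)] = -0.1153
  x=3: 1/7 × log_2[(1/7)/(5/24)] = -0.0778
  x=4: 2/7 × log_2[(2/7)/(1/12)] = 0.5079
D_KL(P||Q) = 0.2921 bits

D_KL(P||Q) = 0.2921 ≥ 0 ✓

This non-negativity is a fundamental property: relative entropy cannot be negative because it measures how different Q is from P.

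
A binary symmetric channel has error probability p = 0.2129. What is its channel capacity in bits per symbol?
0.2530 bits

For a binary symmetric channel (BSC) with error probability p:
Capacity C = 1 - H(p) bits per symbol

where H(p) = -p log₂(p) - (1-p) log₂(1-p) is the binary entropy function.

H(0.2129) = 0.7470 bits
C = 1 - 0.7470 = 0.2530 bits per symbol

This means we can reliably transmit up to 0.2530 bits of information per channel use.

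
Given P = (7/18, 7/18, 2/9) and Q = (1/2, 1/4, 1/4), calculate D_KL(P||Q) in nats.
0.0479 nats

KL divergence: D_KL(P||Q) = Σ p(x) log(p(x)/q(x))

Computing term by term:
  x=0: 7/18 × log_e[(7/18)/(1/2)] = 7/18 × -0.2513 = -0.0977
  x=1: 7/18 × log_e[(7/18)/(1/4)] = 7/18 × 0.4418 = 0.1718
  x=2: 2/9 × log_e[(2/9)/(1/4)] = 2/9 × -0.1178 = -0.0262

D_KL(P||Q) = 0.0479 nats

Note: KL divergence is always non-negative and equals 0 iff P = Q.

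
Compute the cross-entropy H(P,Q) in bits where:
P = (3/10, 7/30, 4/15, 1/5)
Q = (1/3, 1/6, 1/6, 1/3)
2.0850 bits

Cross-entropy: H(P,Q) = -Σ p(x) log q(x)

Alternatively: H(P,Q) = H(P) + D_KL(P||Q)
H(P) = 1.9839 bits
D_KL(P||Q) = 0.1011 bits

H(P,Q) = 1.9839 + 0.1011 = 2.0850 bits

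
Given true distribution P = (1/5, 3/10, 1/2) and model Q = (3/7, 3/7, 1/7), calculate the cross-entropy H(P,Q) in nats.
1.3966 nats

Cross-entropy: H(P,Q) = -Σ p(x) log q(x)

Alternatively: H(P,Q) = H(P) + D_KL(P||Q)
H(P) = 1.0297 nats
D_KL(P||Q) = 0.3670 nats

H(P,Q) = 1.0297 + 0.3670 = 1.3966 nats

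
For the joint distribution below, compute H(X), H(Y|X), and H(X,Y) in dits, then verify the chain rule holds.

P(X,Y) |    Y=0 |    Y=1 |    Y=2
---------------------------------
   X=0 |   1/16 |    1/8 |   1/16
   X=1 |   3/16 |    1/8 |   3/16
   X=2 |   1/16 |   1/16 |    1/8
H(X,Y) = 0.9123, H(X) = 0.4515, H(Y|X) = 0.4608 (all in dits)

Chain rule: H(X,Y) = H(X) + H(Y|X)

Left side — joint entropy directly:
H(X,Y) = -Σ p(x,y) log p(x,y) = 0.9123 dits

Right side — compute H(Y|X) from the conditional distributions:
P(X) = (1/4, 1/2, 1/4), so H(X) = 0.4515 dits
H(Y|X) = Σ_x P(X=x) · H(Y|X=x):
  P(Y|X=0) = (1/4, 1/2, 1/4), H(Y|X=0) = 0.4515, weight P(X=0) = 1/4
  P(Y|X=1) = (3/8, 1/4, 3/8), H(Y|X=1) = 0.4700, weight P(X=1) = 1/2
  P(Y|X=2) = (1/4, 1/4, 1/2), H(Y|X=2) = 0.4515, weight P(X=2) = 1/4
H(Y|X) = 0.4608 dits

H(X) + H(Y|X) = 0.4515 + 0.4608 = 0.9123 dits

Both sides equal 0.9123 dits. ✓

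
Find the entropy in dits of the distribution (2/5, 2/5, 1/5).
0.4581 dits

Shannon entropy is H(X) = -Σ p(x) log p(x).

For P = (2/5, 2/5, 1/5):
H = -2/5 × log_10(2/5) -2/5 × log_10(2/5) -1/5 × log_10(1/5)
H = 0.4581 dits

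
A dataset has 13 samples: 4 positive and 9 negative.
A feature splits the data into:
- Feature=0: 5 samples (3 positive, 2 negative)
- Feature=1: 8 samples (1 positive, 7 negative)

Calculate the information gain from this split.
0.1825 bits

Information Gain = H(Y) - H(Y|Feature)

Before split:
P(positive) = 4/13 = 0.3077
H(Y) = 0.8905 bits

After split:
Feature=0: H = 0.9710 bits (weight = 5/13)
Feature=1: H = 0.5436 bits (weight = 8/13)
H(Y|Feature) = (5/13)×0.9710 + (8/13)×0.5436 = 0.7079 bits

Information Gain = 0.8905 - 0.7079 = 0.1825 bits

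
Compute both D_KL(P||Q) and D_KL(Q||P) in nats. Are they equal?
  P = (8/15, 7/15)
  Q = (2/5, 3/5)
D_KL(P||Q) = 0.0362, D_KL(Q||P) = 0.0357

KL divergence is not symmetric: D_KL(P||Q) ≠ D_KL(Q||P) in general.

D_KL(P||Q) = 0.0362 nats
D_KL(Q||P) = 0.0357 nats

No, they are not equal!

This asymmetry is why KL divergence is not a true distance metric.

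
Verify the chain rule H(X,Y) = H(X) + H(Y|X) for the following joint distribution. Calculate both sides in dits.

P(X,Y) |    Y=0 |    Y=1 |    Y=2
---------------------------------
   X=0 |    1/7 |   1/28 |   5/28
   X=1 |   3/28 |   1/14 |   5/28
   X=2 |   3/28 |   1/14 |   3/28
H(X,Y) = 0.9152, H(X) = 0.4748, H(Y|X) = 0.4403 (all in dits)

Chain rule: H(X,Y) = H(X) + H(Y|X)

Left side — joint entropy directly:
H(X,Y) = -Σ p(x,y) log p(x,y) = 0.9152 dits

Right side — compute H(Y|X) from the conditional distributions:
P(X) = (5/14, 5/14, 2/7), so H(X) = 0.4748 dits
H(Y|X) = Σ_x P(X=x) · H(Y|X=x):
  P(Y|X=0) = (2/5, 1/10, 1/2), H(Y|X=0) = 0.4097, weight P(X=0) = 5/14
  P(Y|X=1) = (3/10, 1/5, 1/2), H(Y|X=1) = 0.4472, weight P(X=1) = 5/14
  P(Y|X=2) = (3/8, 1/4, 3/8), H(Y|X=2) = 0.4700, weight P(X=2) = 2/7
H(Y|X) = 0.4403 dits

H(X) + H(Y|X) = 0.4748 + 0.4403 = 0.9152 dits

Both sides equal 0.9152 dits. ✓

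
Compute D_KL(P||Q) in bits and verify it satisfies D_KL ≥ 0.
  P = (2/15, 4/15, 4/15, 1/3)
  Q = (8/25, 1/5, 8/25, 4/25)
0.2251 bits

KL divergence satisfies the Gibbs inequality: D_KL(P||Q) ≥ 0 for all distributions P, Q.

D_KL(P||Q) = Σ p(x) log(p(x)/q(x))
Term by term:
  x=0: 2/15 × log_2[(2/15)/(8/25)] = -0.1684
  x=1: 4/15 × log_2[(4/15)/(1/5)] = 0.1107
  x=2: 4/15 × log_2[(4/15)/(8/25)] = -0.0701
  x=3: 1/3 × log_2[(1/3)/(4/25)] = 0.3530
D_KL(P||Q) = 0.2251 bits

D_KL(P||Q) = 0.2251 ≥ 0 ✓

This non-negativity is a fundamental property: relative entropy cannot be negative because it measures how different Q is from P.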